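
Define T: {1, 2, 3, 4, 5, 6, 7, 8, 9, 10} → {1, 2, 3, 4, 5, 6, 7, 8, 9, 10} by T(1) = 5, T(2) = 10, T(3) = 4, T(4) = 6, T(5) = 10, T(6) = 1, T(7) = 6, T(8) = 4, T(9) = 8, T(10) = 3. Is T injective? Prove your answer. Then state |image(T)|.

7

T(2) = 10 = T(5) with 2 ≠ 5, so T is not injective.
The image of T is {1, 3, 4, 5, 6, 8, 10}, which has 7 elements.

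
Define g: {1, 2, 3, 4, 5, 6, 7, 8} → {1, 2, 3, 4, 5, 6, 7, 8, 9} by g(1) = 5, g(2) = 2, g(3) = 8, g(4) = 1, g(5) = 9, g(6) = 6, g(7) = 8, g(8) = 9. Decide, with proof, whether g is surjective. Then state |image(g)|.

No element maps to 3, so g is not surjective.
The image of g is {1, 2, 5, 6, 8, 9}, which has 6 elements.

6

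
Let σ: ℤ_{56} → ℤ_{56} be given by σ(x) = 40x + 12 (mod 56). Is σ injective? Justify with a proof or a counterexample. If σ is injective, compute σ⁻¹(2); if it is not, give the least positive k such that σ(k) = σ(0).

We have gcd(40, 56) = 8 > 1. Taking u = 0 and v = 7: σ(0) = 12 and σ(7) = 40·7 + 12 = 292 ≡ 12 (mod 56).
So σ(0) = σ(7) while 0 ≠ 7, therefore σ is not injective.
Since σ is not injective, we find the least positive k with σ(k) = σ(0): this means 40k ≡ 0 (mod 56), i.e. 56 ∣ 40k. Since gcd(40, 56) = 8, dividing through by 8 this holds exactly when 7 ∣ 5k, and as gcd(5, 7) = 1, exactly when 7 ∣ k.
The smallest positive such k is 7.

7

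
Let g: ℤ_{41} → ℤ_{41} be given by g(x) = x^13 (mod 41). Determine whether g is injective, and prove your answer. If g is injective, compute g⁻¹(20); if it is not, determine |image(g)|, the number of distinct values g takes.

Since 41 is prime, the nonzero elements of ℤ_{41} form a cyclic group of order 40.
As gcd(13, 40) = 1, raising to the 13th power is a bijection on this group: if x_1^13 ≡ x_2^13 then (x_1x_2^{−1})^13 = 1, and the only element of order dividing gcd(13, 40) = 1 is 1, so x_1 = x_2.
With g(0) = 0 this makes g injective on all of ℤ_{41}, hence bijective (finite equal-size domain and codomain). In particular g is injective.
Since g is injective, we find the preimage of 20. The inverse of x ↦ x^13 on (ℤ_{41})^× is x ↦ x^37, because 13·37 = 481 = 12·40 + 1 ≡ 1 (mod 40) and x^{40} = 1 for x ≠ 0 (Fermat). So g⁻¹(20) = 20^37 mod 41.
Repeated squaring mod 41: 20^1 ≡ 20, 20^2 ≡ 20² = 400 ≡ 31, 20^4 ≡ 31² = 961 ≡ 18, 20^8 ≡ 18² = 324 ≡ 37, 20^16 ≡ 37² = 1369 ≡ 16, 20^32 ≡ 16² = 256 ≡ 10. Since 37 = 32 + 4 + 1, 20^37 ≡ 10·18·20: 10·18 = 180 ≡ 16, then 16·20 = 320 ≡ 33. So 20^37 ≡ 33 (mod 41).
Hence g⁻¹(20) = 33.

33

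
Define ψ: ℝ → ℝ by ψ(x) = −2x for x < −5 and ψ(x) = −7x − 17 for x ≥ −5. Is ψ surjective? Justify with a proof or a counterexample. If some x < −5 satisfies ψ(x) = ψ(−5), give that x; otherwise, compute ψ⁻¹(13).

Both pieces are strictly decreasing (slopes −2 and −7), so each is injective on its own interval.
The left piece maps (−∞, −5) onto (10, ∞); the right piece maps [−5, ∞) onto (−∞, 18].
The union (10, ∞) ∪ (−∞, 18] covers ℝ, so ψ is surjective.
For the follow-up: the images overlap, so an x < −5 with ψ(x) = ψ(−5) exists. ψ(−5) = 18; solving −2x = 18 for x < −5 gives x = (18 − 0)/(−2) = −9.

-9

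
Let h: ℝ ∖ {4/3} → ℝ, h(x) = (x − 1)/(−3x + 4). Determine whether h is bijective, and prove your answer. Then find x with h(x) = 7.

If h(x) = −1/3, cross-multiplying gives −3(x − 1) = 1(−3x + 4), which simplifies to 3 = 4 — false.  So −1/3 has no preimage and h is not surjective.
So h is not bijective.
Solving h(x) = 7: cross-multiplying gives x − 1 = 7(−3x + 4), which rearranges to 22x = 29, so x = 29/22.

29/22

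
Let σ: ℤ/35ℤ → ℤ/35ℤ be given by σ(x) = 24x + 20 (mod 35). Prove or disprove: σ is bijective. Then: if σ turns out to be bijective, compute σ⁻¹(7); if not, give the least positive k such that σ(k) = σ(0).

33

If σ(a) = σ(b), then 24a ≡ 24b (mod 35). Because gcd(24, 35) = 1, we may cancel 24 to get a ≡ b (mod 35).
We now compute 24⁻¹ mod 35 explicitly. Euclid's algorithm: 35 = 1·24 + 11, 24 = 2·11 + 2, 11 = 5·2 + 1; back-substituting gives 1 = 19·24 − 13·35, so 24⁻¹ ≡ 19 (mod 35).
For any y ∈ ℤ/35ℤ, x = 19(y − 20) mod 35 satisfies σ(x) = 24·19(y − 20) + 20 ≡ y (since 24·19 ≡ 1 mod 35). So every y has a preimage.
Therefore σ is bijective.
Since σ is bijective, we compute σ⁻¹(7): solve 24x + 20 ≡ 7 (mod 35), i.e. 24x ≡ 22 (mod 35).
Multiplying by 24⁻¹ = 19 gives x ≡ 19·22 = 418 = 11·35 + 33 ≡ 33 (mod 35).
Check: σ(33) = 24·33 + 20 = 812 = 23·35 + 7 ≡ 7 (mod 35).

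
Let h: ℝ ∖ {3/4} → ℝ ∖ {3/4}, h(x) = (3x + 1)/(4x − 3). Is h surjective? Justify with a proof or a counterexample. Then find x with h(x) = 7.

22/25

For any y ≠ 3/4, solving y(4x − 3) = 3x + 1 for x gives a well-defined x ≠ 3/4. So h is surjective.
Solving h(x) = 7: cross-multiplying gives 3x + 1 = 7(4x − 3), which rearranges to −25x = −22, so x = 22/25.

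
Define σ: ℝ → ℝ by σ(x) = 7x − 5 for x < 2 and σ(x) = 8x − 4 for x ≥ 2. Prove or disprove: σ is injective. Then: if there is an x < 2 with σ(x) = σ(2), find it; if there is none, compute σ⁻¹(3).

Both pieces are strictly increasing (slopes 7 and 8), so each is injective on its own interval.
The left piece maps (−∞, 2) onto (−∞, 9); the right piece maps [2, ∞) onto [12, ∞).
These images are disjoint, so no value is attained by both pieces. So σ is injective.
Because the two images are disjoint, no x < 2 has σ(x) = σ(2), so we compute σ⁻¹(3): 3 lies in (−∞, 9), so solve 7x − 5 = 3: x = (3 + 5)/7 = 8/7.

8/7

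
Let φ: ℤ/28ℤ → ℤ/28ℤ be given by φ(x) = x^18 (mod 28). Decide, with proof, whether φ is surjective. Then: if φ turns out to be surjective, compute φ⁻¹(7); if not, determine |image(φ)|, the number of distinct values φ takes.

φ(1) = 1^18 = 1.
φ(3): Repeated squaring mod 28: 3^1 ≡ 3, 3^2 ≡ 3² = 9, 3^4 ≡ 9² = 81 ≡ 25, 3^8 ≡ 25² = 625 ≡ 9, 3^16 ≡ 9² = 81 ≡ 25. Since 18 = 16 + 2, 3^18 ≡ 25·9: 25·9 = 225 ≡ 1. So 3^18 ≡ 1 (mod 28).
So φ(1) = φ(3) = 1 while 1 ≠ 3, thus φ is not injective.
A non-injective map from the 28-element set ℤ/28ℤ to itself takes at most 27 distinct values, so it cannot be surjective. Thus φ is not surjective.
Since φ is not surjective, we determine |image(φ)|. Computing x^18 mod 28 for each x (by repeated squaring, reducing mod 28 at every step), the values φ(0), φ(1), …, φ(27) are: 0, 1, 8, 1, 8, 1, 8, 21, 8, 1, 8, 1, 8, 1, 0, 1, 8, 1, 8, 1, 8, 21, 8, 1, 8, 1, 8, 1.
The distinct values are {0, 1, 8, 21}; there are 4 of them.

4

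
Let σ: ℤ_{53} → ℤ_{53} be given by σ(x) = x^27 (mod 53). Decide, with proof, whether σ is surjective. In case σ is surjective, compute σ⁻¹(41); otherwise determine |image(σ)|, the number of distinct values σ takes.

12

Since 53 is prime, the nonzero elements of ℤ_{53} form a cyclic group of order 52.
As gcd(27, 52) = 1, raising to the 27th power is a bijection on this group: if a^27 ≡ b^27 then (ab^{−1})^27 = 1, and the only element of order dividing gcd(27, 52) = 1 is 1, so a = b.
With σ(0) = 0 this makes σ injective on all of ℤ_{53}, hence bijective (finite equal-size domain and codomain). In particular σ is surjective.
Since σ is surjective, we find the preimage of 41. The inverse of x ↦ x^27 on (ℤ_{53})^× is x ↦ x^27, because 27·27 = 729 = 14·52 + 1 ≡ 1 (mod 52) and x^{52} = 1 for x ≠ 0 (Fermat). So σ⁻¹(41) = 41^27 mod 53.
Repeated squaring mod 53: 41^1 ≡ 41, 41^2 ≡ 41² = 1681 ≡ 38, 41^4 ≡ 38² = 1444 ≡ 13, 41^8 ≡ 13² = 169 ≡ 10, 41^16 ≡ 10² = 100 ≡ 47. Since 27 = 16 + 8 + 2 + 1, 41^27 ≡ 47·10·38·41: 47·10 = 470 ≡ 46, then 46·38 = 1748 ≡ 52, then 52·41 = 2132 ≡ 12. So 41^27 ≡ 12 (mod 53).
Hence σ⁻¹(41) = 12.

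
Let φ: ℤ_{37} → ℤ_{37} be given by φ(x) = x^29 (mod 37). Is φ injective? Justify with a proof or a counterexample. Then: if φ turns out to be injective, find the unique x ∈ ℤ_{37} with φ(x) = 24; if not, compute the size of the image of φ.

Since 37 is prime, the nonzero elements of ℤ_{37} form a cyclic group of order 36.
As gcd(29, 36) = 1, raising to the 29th power is a bijection on this group: if a^29 ≡ b^29 then (ab^{−1})^29 = 1, and the only element of order dividing gcd(29, 36) = 1 is 1, so a = b.
With φ(0) = 0 this makes φ injective on all of ℤ_{37}, hence bijective (finite equal-size domain and codomain). In particular φ is injective.
Since φ is injective, we find the preimage of 24. The inverse of x ↦ x^29 on (ℤ_{37})^× is x ↦ x^5, because 29·5 = 145 = 4·36 + 1 ≡ 1 (mod 36) and x^{36} = 1 for x ≠ 0 (Fermat). So φ⁻¹(24) = 24^5 mod 37.
Repeated squaring mod 37: 24^1 ≡ 24, 24^2 ≡ 24² = 576 ≡ 21, 24^4 ≡ 21² = 441 ≡ 34. Since 5 = 4 + 1, 24^5 ≡ 34·24: 34·24 = 816 ≡ 2. So 24^5 ≡ 2 (mod 37).
Hence φ⁻¹(24) = 2.

2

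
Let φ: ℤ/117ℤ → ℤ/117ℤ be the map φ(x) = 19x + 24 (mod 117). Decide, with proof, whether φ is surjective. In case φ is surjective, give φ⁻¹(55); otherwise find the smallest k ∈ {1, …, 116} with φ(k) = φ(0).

Recall that φ is surjective if every y in the codomain equals φ(x) for some x in the domain.
Since gcd(19, 117) = 1, 19 is invertible modulo 117. Euclid's algorithm: 117 = 6·19 + 3, 19 = 6·3 + 1; back-substituting gives 1 = 37·19 − 6·117, so 19⁻¹ ≡ 37 (mod 117).
Then y ↦ 37(y − 24) is a two-sided inverse to φ, so every y ∈ ℤ/117ℤ has a preimage.
Hence φ is surjective.
Since φ is surjective, we compute φ⁻¹(55): solve 19x + 24 ≡ 55 (mod 117), i.e. 19x ≡ 31 (mod 117).
Multiplying by 19⁻¹ = 37 gives x ≡ 37·31 = 1147 = 9·117 + 94 ≡ 94 (mod 117).
Check: φ(94) = 19·94 + 24 = 1810 = 15·117 + 55 ≡ 55 (mod 117).

94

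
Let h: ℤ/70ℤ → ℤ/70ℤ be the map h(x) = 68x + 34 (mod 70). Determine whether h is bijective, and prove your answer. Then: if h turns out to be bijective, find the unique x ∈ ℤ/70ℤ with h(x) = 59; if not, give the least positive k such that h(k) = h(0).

35

Recall: h is injective if h(s) = h(t) implies s = t.
We have gcd(68, 70) = 2 > 1. Taking s = 0 and t = 35: h(0) = 34 and h(35) = 68·35 + 34 = 2414 ≡ 34 (mod 70).
So h(0) = h(35) while 0 ≠ 35, thus h is not injective, hence not bijective.
Since h is not bijective, we find the least positive k with h(k) = h(0): this means 68k ≡ 0 (mod 70), i.e. 70 ∣ 68k. Since gcd(68, 70) = 2, dividing through by 2 this holds exactly when 35 ∣ 34k, and as gcd(34, 35) = 1, exactly when 35 ∣ k.
The smallest positive such k is 35.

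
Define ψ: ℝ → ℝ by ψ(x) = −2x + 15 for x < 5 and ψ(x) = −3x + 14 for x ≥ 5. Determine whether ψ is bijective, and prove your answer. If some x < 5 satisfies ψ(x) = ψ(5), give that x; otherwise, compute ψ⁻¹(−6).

20/3

Both pieces are strictly decreasing (slopes −2 and −3), so each is injective on its own interval.
The left piece maps (−∞, 5) onto (5, ∞); the right piece maps [5, ∞) onto (−∞, −1].
The images leave a gap (5 has no preimage), so ψ is not surjective, hence not bijective.
Because the two images are disjoint, no x < 5 has ψ(x) = ψ(5), so we compute ψ⁻¹(−6): −6 lies in (−∞, −1], so solve −3x + 14 = −6: x = (−6 − 14)/(−3) = 20/3.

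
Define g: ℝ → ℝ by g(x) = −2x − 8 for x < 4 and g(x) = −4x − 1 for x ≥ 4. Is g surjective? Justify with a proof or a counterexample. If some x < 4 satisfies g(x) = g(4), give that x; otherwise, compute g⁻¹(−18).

17/4

Both pieces are strictly decreasing (slopes −2 and −4), so each is injective on its own interval.
The left piece maps (−∞, 4) onto (−16, ∞); the right piece maps [4, ∞) onto (−∞, −17].
The union (−16, ∞) ∪ (−∞, −17] omits the interval between −16 and −17; in particular −16 has no preimage. So g is not surjective.
Because the two images are disjoint, no x < 4 has g(x) = g(4), so we compute g⁻¹(−18): −18 lies in (−∞, −17], so solve −4x − 1 = −18: x = (−18 + 1)/(−4) = 17/4.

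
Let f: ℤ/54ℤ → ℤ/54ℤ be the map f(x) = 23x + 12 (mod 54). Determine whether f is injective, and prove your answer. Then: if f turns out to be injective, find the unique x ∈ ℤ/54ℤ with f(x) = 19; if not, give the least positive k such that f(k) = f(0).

5

If f(x_1) = f(x_2), then 23x_1 ≡ 23x_2 (mod 54). Because gcd(23, 54) = 1, we may cancel 23 to get x_1 ≡ x_2 (mod 54).
So f is injective.
We now compute 23⁻¹ mod 54 explicitly. Euclid's algorithm: 54 = 2·23 + 8, 23 = 2·8 + 7, 8 = 1·7 + 1; back-substituting gives 1 = 47·23 − 20·54, so 23⁻¹ ≡ 47 (mod 54).
Since f is injective, we compute f⁻¹(19): solve 23x + 12 ≡ 19 (mod 54), i.e. 23x ≡ 7 (mod 54).
Multiplying by 23⁻¹ = 47 gives x ≡ 47·7 = 329 = 6·54 + 5 ≡ 5 (mod 54).
Check: f(5) = 23·5 + 12 = 127 = 2·54 + 19 ≡ 19 (mod 54).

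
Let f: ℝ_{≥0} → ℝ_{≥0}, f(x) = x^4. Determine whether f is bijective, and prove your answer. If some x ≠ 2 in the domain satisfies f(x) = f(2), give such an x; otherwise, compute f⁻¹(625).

5

On ℝ_{≥0}, x ↦ x^4 is strictly increasing (injective) and for any y ∈ ℝ_{≥0} the 4th root y^{1/4} lies in ℝ_{≥0} (surjective). So f is bijective.
Since x ↦ x^4 is strictly increasing on ℝ_{≥0}, it is injective there, so no x ≠ 2 in the domain has f(x) = f(2). We therefore compute f⁻¹(625) = 625^{1/4} = 5 (indeed 5^4 = 625).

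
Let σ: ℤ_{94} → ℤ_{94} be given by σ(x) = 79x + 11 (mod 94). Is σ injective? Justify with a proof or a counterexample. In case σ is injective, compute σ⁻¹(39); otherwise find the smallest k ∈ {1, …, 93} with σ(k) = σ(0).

Suppose σ(u) = σ(v) in ℤ_{94}. Then 79u + 11 ≡ 79v + 11 (mod 94), therefore 79(u − v) ≡ 0 (mod 94).
Since gcd(79, 94) = 1, 79 is invertible modulo 94, thus u − v ≡ 0 (mod 94), i.e. u = v.
Thus σ is injective.
We now compute 79⁻¹ mod 94 explicitly. Euclid's algorithm: 94 = 1·79 + 15, 79 = 5·15 + 4, 15 = 3·4 + 3, 4 = 1·3 + 1; back-substituting gives 1 = 25·79 − 21·94, so 79⁻¹ ≡ 25 (mod 94).
Since σ is injective, we compute σ⁻¹(39): solve 79x + 11 ≡ 39 (mod 94), i.e. 79x ≡ 28 (mod 94).
Multiplying by 79⁻¹ = 25 gives x ≡ 25·28 = 700 = 7·94 + 42 ≡ 42 (mod 94).
Check: σ(42) = 79·42 + 11 = 3329 = 35·94 + 39 ≡ 39 (mod 94).

42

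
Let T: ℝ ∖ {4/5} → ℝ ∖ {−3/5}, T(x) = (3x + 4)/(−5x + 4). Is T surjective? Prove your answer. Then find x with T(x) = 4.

12/23

For any y ≠ −3/5, solving y(−5x + 4) = 3x + 4 for x gives a well-defined x ≠ 4/5. So T is surjective.
Solving T(x) = 4: cross-multiplying gives 3x + 4 = 4(−5x + 4), which rearranges to 23x = 12, so x = 12/23.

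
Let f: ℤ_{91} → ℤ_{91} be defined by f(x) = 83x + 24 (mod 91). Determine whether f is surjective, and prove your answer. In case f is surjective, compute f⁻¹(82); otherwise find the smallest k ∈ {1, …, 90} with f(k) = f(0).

61

Since gcd(83, 91) = 1, 83 is invertible modulo 91. Euclid's algorithm: 91 = 1·83 + 8, 83 = 10·8 + 3, 8 = 2·3 + 2, 3 = 1·2 + 1; back-substituting gives 1 = 34·83 − 31·91, so 83⁻¹ ≡ 34 (mod 91).
Then y ↦ 34(y − 24) is a two-sided inverse to f, so every y ∈ ℤ_{91} has a preimage.
Thus f is surjective.
Since f is surjective, we compute f⁻¹(82): solve 83x + 24 ≡ 82 (mod 91), i.e. 83x ≡ 58 (mod 91).
Multiplying by 83⁻¹ = 34 gives x ≡ 34·58 = 1972 = 21·91 + 61 ≡ 61 (mod 91).
Check: f(61) = 83·61 + 24 = 5087 = 55·91 + 82 ≡ 82 (mod 91).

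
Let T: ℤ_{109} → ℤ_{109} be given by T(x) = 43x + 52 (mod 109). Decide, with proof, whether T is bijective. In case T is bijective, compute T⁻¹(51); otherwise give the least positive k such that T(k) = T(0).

Recall that T is injective if T(a) = T(b) implies a = b.
If T(a) = T(b), then 43a ≡ 43b (mod 109). Because gcd(43, 109) = 1, we may cancel 43 to get a ≡ b (mod 109).
We now compute 43⁻¹ mod 109 explicitly. Euclid's algorithm: 109 = 2·43 + 23, 43 = 1·23 + 20, 23 = 1·20 + 3, 20 = 6·3 + 2, 3 = 1·2 + 1; back-substituting gives 1 = 71·43 − 28·109, so 43⁻¹ ≡ 71 (mod 109).
For any y ∈ ℤ_{109}, x = 71(y − 52) mod 109 satisfies T(x) = 43·71(y − 52) + 52 ≡ y (since 43·71 ≡ 1 mod 109). So every y has a preimage.
Therefore T is bijective.
Since T is bijective, we compute T⁻¹(51): solve 43x + 52 ≡ 51 (mod 109), i.e. 43x ≡ 108 (mod 109).
Multiplying by 43⁻¹ = 71 gives x ≡ 71·108 = 7668 = 70·109 + 38 ≡ 38 (mod 109).
Check: T(38) = 43·38 + 52 = 1686 = 15·109 + 51 ≡ 51 (mod 109).

38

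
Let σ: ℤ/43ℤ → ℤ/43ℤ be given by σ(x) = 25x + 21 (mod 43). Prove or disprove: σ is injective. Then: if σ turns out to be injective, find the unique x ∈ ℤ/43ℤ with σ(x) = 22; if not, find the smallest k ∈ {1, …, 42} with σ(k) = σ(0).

Recall that injectivity means: for all s, t in the domain, σ(s) = σ(t) implies s = t.
If σ(s) = σ(t), then 25s ≡ 25t (mod 43). Because gcd(25, 43) = 1, we may cancel 25 to get s ≡ t (mod 43).
Thus σ is injective.
We now compute 25⁻¹ mod 43 explicitly. Euclid's algorithm: 43 = 1·25 + 18, 25 = 1·18 + 7, 18 = 2·7 + 4, 7 = 1·4 + 3, 4 = 1·3 + 1; back-substituting gives 1 = 31·25 − 18·43, so 25⁻¹ ≡ 31 (mod 43).
Since σ is injective, we compute σ⁻¹(22): solve 25x + 21 ≡ 22 (mod 43), i.e. 25x ≡ 1 (mod 43).
Multiplying by 25⁻¹ = 31 gives x ≡ 31·1 = 31 ≡ 31 (mod 43).
Check: σ(31) = 25·31 + 21 = 796 = 18·43 + 22 ≡ 22 (mod 43).

31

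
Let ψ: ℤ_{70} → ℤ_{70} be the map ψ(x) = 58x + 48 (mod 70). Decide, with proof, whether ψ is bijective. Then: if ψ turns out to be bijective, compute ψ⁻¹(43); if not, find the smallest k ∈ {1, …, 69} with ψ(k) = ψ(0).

35

We have gcd(58, 70) = 2 > 1. Taking s = 0 and t = 35: ψ(0) = 48 and ψ(35) = 58·35 + 48 = 2078 ≡ 48 (mod 70).
So ψ(0) = ψ(35) while 0 ≠ 35, thus ψ is not injective, hence not bijective.
Since ψ is not bijective, we find the least positive k with ψ(k) = ψ(0): this means 58k ≡ 0 (mod 70), i.e. 70 ∣ 58k. Since gcd(58, 70) = 2, dividing through by 2 this holds exactly when 35 ∣ 29k, and as gcd(29, 35) = 1, exactly when 35 ∣ k.
The smallest positive such k is 35.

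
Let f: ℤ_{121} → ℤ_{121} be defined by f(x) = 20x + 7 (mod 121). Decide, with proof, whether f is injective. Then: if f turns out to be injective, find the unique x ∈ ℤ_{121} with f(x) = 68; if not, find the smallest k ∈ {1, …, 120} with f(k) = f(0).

118

By definition, f is injective if f(a) = f(b) implies a = b.
If f(a) = f(b), then 20a ≡ 20b (mod 121). Because gcd(20, 121) = 1, we may cancel 20 to get a ≡ b (mod 121).
So f is injective.
We now compute 20⁻¹ mod 121 explicitly. Euclid's algorithm: 121 = 6·20 + 1; back-substituting gives 1 = 115·20 − 19·121, so 20⁻¹ ≡ 115 (mod 121).
Since f is injective, we find f⁻¹(68): we need 20x ≡ 68 − 7 ≡ 61 (mod 121). Using 20⁻¹ = 115: x ≡ 115·61 = 7015 = 57·121 + 118, so x = 118.
Check: f(118) = 20·118 + 7 = 2367 = 19·121 + 68 ≡ 68 (mod 121).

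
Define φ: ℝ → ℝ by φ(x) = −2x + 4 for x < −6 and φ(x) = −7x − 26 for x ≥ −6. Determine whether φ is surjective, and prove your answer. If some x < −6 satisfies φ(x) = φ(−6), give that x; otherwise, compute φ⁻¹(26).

Both pieces are strictly decreasing (slopes −2 and −7), so each is injective on its own interval.
The left piece maps (−∞, −6) onto (16, ∞); the right piece maps [−6, ∞) onto (−∞, 16].
These images together cover ℝ, so φ is surjective.
Because the two images are disjoint, no x < −6 has φ(x) = φ(−6), so we compute φ⁻¹(26): 26 lies in (16, ∞), so solve −2x + 4 = 26: x = (26 − 4)/(−2) = −11.

-11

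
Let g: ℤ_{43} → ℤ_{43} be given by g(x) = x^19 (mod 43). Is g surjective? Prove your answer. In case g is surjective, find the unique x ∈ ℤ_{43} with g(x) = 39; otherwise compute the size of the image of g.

Since 43 is prime, the nonzero elements of ℤ_{43} form a cyclic group of order 42.
As gcd(19, 42) = 1, raising to the 19th power is a bijection on this group: if a^19 ≡ b^19 then (ab^{−1})^19 = 1, and the only element of order dividing gcd(19, 42) = 1 is 1, so a = b.
With g(0) = 0 this makes g injective on all of ℤ_{43}, hence bijective (finite equal-size domain and codomain). In particular g is surjective.
Since g is surjective, we find the preimage of 39. The inverse of x ↦ x^19 on (ℤ_{43})^× is x ↦ x^31, because 19·31 = 589 = 14·42 + 1 ≡ 1 (mod 42) and x^{42} = 1 for x ≠ 0 (Fermat). So g⁻¹(39) = 39^31 mod 43.
Repeated squaring mod 43: 39^1 ≡ 39, 39^2 ≡ 39² = 1521 ≡ 16, 39^4 ≡ 16² = 256 ≡ 41, 39^8 ≡ 41² = 1681 ≡ 4, 39^16 ≡ 4² = 16. Since 31 = 16 + 8 + 4 + 2 + 1, 39^31 ≡ 16·4·41·16·39: 16·4 = 64 ≡ 21, then 21·41 = 861 ≡ 1, then 1·16 = 16, then 16·39 = 624 ≡ 22. So 39^31 ≡ 22 (mod 43).
Hence g⁻¹(39) = 22.

22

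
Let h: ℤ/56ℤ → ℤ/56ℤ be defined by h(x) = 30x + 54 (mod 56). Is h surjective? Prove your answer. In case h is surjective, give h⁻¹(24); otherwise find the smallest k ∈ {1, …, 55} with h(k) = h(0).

Recall: h is surjective if every y in the codomain equals h(x) for some x in the domain.
Since gcd(30, 56) = 2, we have 30x ≡ 0 (mod 2) for all x, so h(x) ≡ 0 (mod 2).
But 1 ≢ 0 (mod 2), so 1 ∈ ℤ/56ℤ has no preimage. Therefore h is not surjective.
Since h is not surjective, we find the least positive k with h(k) = h(0): this means 30k ≡ 0 (mod 56), i.e. 56 ∣ 30k. Since gcd(30, 56) = 2, dividing through by 2 this holds exactly when 28 ∣ 15k, and as gcd(15, 28) = 1, exactly when 28 ∣ k.
The smallest positive such k is 28.

28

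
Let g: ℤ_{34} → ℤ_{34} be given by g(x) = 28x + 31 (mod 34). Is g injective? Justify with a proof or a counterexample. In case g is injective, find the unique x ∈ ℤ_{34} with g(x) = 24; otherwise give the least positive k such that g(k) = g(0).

We have gcd(28, 34) = 2 > 1. Taking a = 0 and b = 17: g(0) = 31 and g(17) = 28·17 + 31 = 507 ≡ 31 (mod 34).
So g(0) = g(17) while 0 ≠ 17, so g is not injective.
Since g is not injective, we find the least positive k with g(k) = g(0): this means 28k ≡ 0 (mod 34), i.e. 34 ∣ 28k. Since gcd(28, 34) = 2, dividing through by 2 this holds exactly when 17 ∣ 14k, and as gcd(14, 17) = 1, exactly when 17 ∣ k.
The smallest positive such k is 17.

17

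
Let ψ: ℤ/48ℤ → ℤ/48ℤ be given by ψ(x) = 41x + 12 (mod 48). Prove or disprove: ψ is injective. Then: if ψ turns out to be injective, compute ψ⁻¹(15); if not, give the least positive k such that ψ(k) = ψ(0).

If ψ(a) = ψ(b), then 41a ≡ 41b (mod 48). Because gcd(41, 48) = 1, we may cancel 41 to get a ≡ b (mod 48).
Therefore ψ is injective.
We now compute 41⁻¹ mod 48 explicitly. Euclid's algorithm: 48 = 1·41 + 7, 41 = 5·7 + 6, 7 = 1·6 + 1; back-substituting gives 1 = 41·41 − 35·48, so 41⁻¹ ≡ 41 (mod 48).
Since ψ is injective, we find ψ⁻¹(15): we need 41x ≡ 15 − 12 ≡ 3 (mod 48). Using 41⁻¹ = 41: x ≡ 41·3 = 123 = 2·48 + 27, so x = 27.
Check: ψ(27) = 41·27 + 12 = 1119 = 23·48 + 15 ≡ 15 (mod 48).

27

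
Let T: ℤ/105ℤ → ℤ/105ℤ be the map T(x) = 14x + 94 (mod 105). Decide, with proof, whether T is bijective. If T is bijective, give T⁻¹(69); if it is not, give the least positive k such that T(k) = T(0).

We have gcd(14, 105) = 7 > 1. Taking x_1 = 0 and x_2 = 15: T(0) = 94 and T(15) = 14·15 + 94 = 304 ≡ 94 (mod 105).
So T(0) = T(15) while 0 ≠ 15, thus T is not injective, hence not bijective.
Since T is not bijective, we find the least positive k with T(k) = T(0): this means 14k ≡ 0 (mod 105), i.e. 105 ∣ 14k. Since gcd(14, 105) = 7, dividing through by 7 this holds exactly when 15 ∣ 2k, and as gcd(2, 15) = 1, exactly when 15 ∣ k.
The smallest positive such k is 15.

15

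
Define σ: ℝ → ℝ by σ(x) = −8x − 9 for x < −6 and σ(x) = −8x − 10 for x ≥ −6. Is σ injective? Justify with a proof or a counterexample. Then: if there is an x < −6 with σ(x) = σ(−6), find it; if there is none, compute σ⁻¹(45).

-27/4

Both pieces are strictly decreasing (slopes −8 and −8), so each is injective on its own interval.
The left piece maps (−∞, −6) onto (39, ∞); the right piece maps [−6, ∞) onto (−∞, 38].
These images are disjoint, so no value is attained by both pieces. Hence σ is injective.
Because the two images are disjoint, no x < −6 has σ(x) = σ(−6), so we compute σ⁻¹(45): 45 lies in (39, ∞), so solve −8x − 9 = 45: x = (45 + 9)/(−8) = −27/4.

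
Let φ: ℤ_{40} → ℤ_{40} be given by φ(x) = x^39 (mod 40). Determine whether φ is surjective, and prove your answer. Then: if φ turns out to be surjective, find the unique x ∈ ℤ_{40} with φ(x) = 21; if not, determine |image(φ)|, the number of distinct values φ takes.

φ(0) = 0^39 = 0.
φ(10): Repeated squaring mod 40: 10^1 ≡ 10, 10^2 ≡ 10² = 100 ≡ 20, 10^4 ≡ 20² = 400 ≡ 0, 10^8 ≡ 0² = 0, 10^16 ≡ 0² = 0, 10^32 ≡ 0² = 0. Since 39 = 32 + 4 + 2 + 1, 10^39 ≡ 0·0·20·10: 0·0 = 0, then 0·20 = 0, then 0·10 = 0. So 10^39 ≡ 0 (mod 40).
So φ(0) = φ(10) = 0 while 0 ≠ 10, thus φ is not injective.
A non-injective map from the 40-element set ℤ_{40} to itself takes at most 39 distinct values, so it cannot be surjective. So φ is not surjective.
Since φ is not surjective, we determine |image(φ)|. Computing x^39 mod 40 for each x (by repeated squaring, reducing mod 40 at every step), the values φ(0), φ(1), …, φ(39) are: 0, 1, 8, 27, 24, 5, 16, 23, 32, 9, 0, 11, 8, 37, 24, 15, 16, 33, 32, 19, 0, 21, 8, 7, 24, 25, 16, 3, 32, 29, 0, 31, 8, 17, 24, 35, 16, 13, 32, 39.
The distinct values are {0, 1, 3, 5, 7, 8, 9, 11, 13, 15, 16, 17, 19, 21, 23, 24, 25, 27, 29, 31, 32, 33, 35, 37, 39}; there are 25 of them.

25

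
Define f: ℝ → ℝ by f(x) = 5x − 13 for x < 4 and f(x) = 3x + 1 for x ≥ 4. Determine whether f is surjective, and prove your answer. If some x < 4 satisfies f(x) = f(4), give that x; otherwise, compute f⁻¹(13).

4

Both pieces are strictly increasing (slopes 5 and 3), so each is injective on its own interval.
The left piece maps (−∞, 4) onto (−∞, 7); the right piece maps [4, ∞) onto [13, ∞).
The union (−∞, 7) ∪ [13, ∞) omits the interval between 7 and 13; in particular 7 has no preimage. So f is not surjective.
Because the two images are disjoint, no x < 4 has f(x) = f(4), so we compute f⁻¹(13): 13 lies in [13, ∞), so solve 3x + 1 = 13: x = (13 − 1)/3 = 4.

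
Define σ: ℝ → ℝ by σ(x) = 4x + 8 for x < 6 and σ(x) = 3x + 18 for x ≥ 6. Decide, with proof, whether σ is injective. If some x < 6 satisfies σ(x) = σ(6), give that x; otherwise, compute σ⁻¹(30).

Both pieces are strictly increasing (slopes 4 and 3), so each is injective on its own interval.
The left piece maps (−∞, 6) onto (−∞, 32); the right piece maps [6, ∞) onto [36, ∞).
These images are disjoint, so no value is attained by both pieces. So σ is injective.
Because the two images are disjoint, no x < 6 has σ(x) = σ(6), so we compute σ⁻¹(30): 30 lies in (−∞, 32), so solve 4x + 8 = 30: x = (30 − 8)/4 = 11/2.

11/2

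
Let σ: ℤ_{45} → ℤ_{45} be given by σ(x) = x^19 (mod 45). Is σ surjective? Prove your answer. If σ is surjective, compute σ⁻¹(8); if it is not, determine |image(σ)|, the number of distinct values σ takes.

σ(0) = 0^19 = 0.
σ(15): Repeated squaring mod 45: 15^1 ≡ 15, 15^2 ≡ 15² = 225 ≡ 0, 15^4 ≡ 0² = 0, 15^8 ≡ 0² = 0, 15^16 ≡ 0² = 0. Since 19 = 16 + 2 + 1, 15^19 ≡ 0·0·15: 0·0 = 0, then 0·15 = 0. So 15^19 ≡ 0 (mod 45).
So σ(0) = σ(15) = 0 while 0 ≠ 15, therefore σ is not injective.
A non-injective map from the 45-element set ℤ_{45} to itself takes at most 44 distinct values, so it cannot be surjective. Hence σ is not surjective.
Since σ is not surjective, we determine |image(σ)|. Computing x^19 mod 45 for each x (by repeated squaring, reducing mod 45 at every step), the values σ(0), σ(1), …, σ(44) are: 0, 1, 38, 27, 4, 5, 36, 43, 17, 9, 10, 11, 18, 22, 14, 0, 16, 8, 27, 19, 20, 36, 13, 32, 9, 25, 26, 18, 37, 29, 0, 31, 23, 27, 34, 35, 36, 28, 2, 9, 40, 41, 18, 7, 44.
The distinct values are {0, 1, 2, 4, 5, 7, 8, 9, 10, 11, 13, 14, 16, 17, 18, 19, 20, 22, 23, 25, 26, 27, 28, 29, 31, 32, 34, 35, 36, 37, 38, 40, 41, 43, 44}; there are 35 of them.

35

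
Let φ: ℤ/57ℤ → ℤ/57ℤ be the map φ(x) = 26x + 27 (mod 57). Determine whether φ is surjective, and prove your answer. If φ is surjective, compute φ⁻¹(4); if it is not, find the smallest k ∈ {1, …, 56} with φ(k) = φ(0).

32

Since gcd(26, 57) = 1, 26 is invertible modulo 57. Euclid's algorithm: 57 = 2·26 + 5, 26 = 5·5 + 1; back-substituting gives 1 = 11·26 − 5·57, so 26⁻¹ ≡ 11 (mod 57).
For any y ∈ ℤ/57ℤ, x = 11(y − 27) mod 57 satisfies φ(x) = 26·11(y − 27) + 27 ≡ y (since 26·11 ≡ 1 mod 57). So every y has a preimage.
Hence φ is surjective.
Since φ is surjective, we find φ⁻¹(4): we need 26x ≡ 4 − 27 ≡ 34 (mod 57). Using 26⁻¹ = 11: x ≡ 11·34 = 374 = 6·57 + 32, so x = 32.
Check: φ(32) = 26·32 + 27 = 859 = 15·57 + 4 ≡ 4 (mod 57).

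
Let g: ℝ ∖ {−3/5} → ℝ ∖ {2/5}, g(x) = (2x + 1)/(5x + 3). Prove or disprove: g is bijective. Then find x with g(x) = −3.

Suppose g(x_1) = g(x_2). Cross-multiplying: (2x_1 + 1)(5x_2 + 3) = (2x_2 + 1)(5x_1 + 3).
Expanding both sides and cancelling the symmetric terms leaves 1·(x_1 − x_2) = 0. Since 1 ≠ 0, x_1 = x_2. Therefore g is injective.
For any y ≠ 2/5, solving y(5x + 3) = 2x + 1 for x gives a well-defined x ≠ −3/5. So g is surjective.
So g is bijective.
Solving g(x) = −3: cross-multiplying gives 2x + 1 = −3(5x + 3), which rearranges to 17x = −10, so x = −10/17.

-10/17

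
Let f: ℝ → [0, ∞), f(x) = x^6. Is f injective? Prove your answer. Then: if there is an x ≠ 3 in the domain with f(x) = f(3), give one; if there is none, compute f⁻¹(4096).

-3

f(3) = 729 = (−3)^6 = f(−3) (since 6 is even), with 3 ≠ −3. So f is not injective.
For the follow-up, such an x exists: taking x = −3 ∈ ℝ gives f(−3) = 729 = f(3) with −3 ≠ 3.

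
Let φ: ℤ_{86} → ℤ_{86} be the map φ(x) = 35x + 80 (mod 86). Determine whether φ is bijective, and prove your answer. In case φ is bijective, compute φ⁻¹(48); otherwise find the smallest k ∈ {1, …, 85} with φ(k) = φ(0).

4

If φ(s) = φ(t), then 35s ≡ 35t (mod 86). Because gcd(35, 86) = 1, we may cancel 35 to get s ≡ t (mod 86).
We now compute 35⁻¹ mod 86 explicitly. Euclid's algorithm: 86 = 2·35 + 16, 35 = 2·16 + 3, 16 = 5·3 + 1; back-substituting gives 1 = 59·35 − 24·86, so 35⁻¹ ≡ 59 (mod 86).
Then y ↦ 59(y − 80) is a two-sided inverse to φ, so every y ∈ ℤ_{86} has a preimage.
So φ is bijective.
Since φ is bijective, we compute φ⁻¹(48): solve 35x + 80 ≡ 48 (mod 86), i.e. 35x ≡ 54 (mod 86).
Multiplying by 35⁻¹ = 59 gives x ≡ 59·54 = 3186 = 37·86 + 4 ≡ 4 (mod 86).
Check: φ(4) = 35·4 + 80 = 220 = 2·86 + 48 ≡ 48 (mod 86).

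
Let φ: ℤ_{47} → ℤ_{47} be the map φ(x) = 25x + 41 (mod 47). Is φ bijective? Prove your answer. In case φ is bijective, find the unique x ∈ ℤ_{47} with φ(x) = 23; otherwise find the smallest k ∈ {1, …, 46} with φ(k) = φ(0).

35

If φ(a) = φ(b), then 25a ≡ 25b (mod 47). Because gcd(25, 47) = 1, we may cancel 25 to get a ≡ b (mod 47).
We now compute 25⁻¹ mod 47 explicitly. Euclid's algorithm: 47 = 1·25 + 22, 25 = 1·22 + 3, 22 = 7·3 + 1; back-substituting gives 1 = 32·25 − 17·47, so 25⁻¹ ≡ 32 (mod 47).
For any y ∈ ℤ_{47}, x = 32(y − 41) mod 47 satisfies φ(x) = 25·32(y − 41) + 41 ≡ y (since 25·32 ≡ 1 mod 47). So every y has a preimage.
Hence φ is bijective.
Since φ is bijective, we compute φ⁻¹(23): solve 25x + 41 ≡ 23 (mod 47), i.e. 25x ≡ 29 (mod 47).
Multiplying by 25⁻¹ = 32 gives x ≡ 32·29 = 928 = 19·47 + 35 ≡ 35 (mod 47).
Check: φ(35) = 25·35 + 41 = 916 = 19·47 + 23 ≡ 23 (mod 47).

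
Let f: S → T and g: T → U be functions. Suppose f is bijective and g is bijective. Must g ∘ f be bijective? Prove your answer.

Injectivity: if g(f(s)) = g(f(t)) then f(s) = f(t) (g injective) so s = t (f injective).
Surjectivity: for c ∈ U pick b with g(b) = c, then a with f(a) = b; then (g ∘ f)(a) = c.
So g ∘ f is bijective.

bijective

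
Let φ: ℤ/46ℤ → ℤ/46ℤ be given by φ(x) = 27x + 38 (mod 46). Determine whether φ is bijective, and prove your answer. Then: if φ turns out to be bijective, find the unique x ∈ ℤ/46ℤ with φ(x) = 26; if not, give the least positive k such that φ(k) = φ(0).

If φ(x_1) = φ(x_2), then 27x_1 ≡ 27x_2 (mod 46). Because gcd(27, 46) = 1, we may cancel 27 to get x_1 ≡ x_2 (mod 46).
We now compute 27⁻¹ mod 46 explicitly. Euclid's algorithm: 46 = 1·27 + 19, 27 = 1·19 + 8, 19 = 2·8 + 3, 8 = 2·3 + 2, 3 = 1·2 + 1; back-substituting gives 1 = 29·27 − 17·46, so 27⁻¹ ≡ 29 (mod 46).
Then y ↦ 29(y − 38) is a two-sided inverse to φ, so every y ∈ ℤ/46ℤ has a preimage.
Therefore φ is bijective.
Since φ is bijective, we compute φ⁻¹(26): solve 27x + 38 ≡ 26 (mod 46), i.e. 27x ≡ 34 (mod 46).
Multiplying by 27⁻¹ = 29 gives x ≡ 29·34 = 986 = 21·46 + 20 ≡ 20 (mod 46).
Check: φ(20) = 27·20 + 38 = 578 = 12·46 + 26 ≡ 26 (mod 46).

20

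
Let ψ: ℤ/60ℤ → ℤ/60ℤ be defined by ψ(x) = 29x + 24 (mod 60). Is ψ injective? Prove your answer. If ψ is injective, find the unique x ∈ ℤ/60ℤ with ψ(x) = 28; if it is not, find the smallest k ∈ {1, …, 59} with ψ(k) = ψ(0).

56

By definition, ψ is injective if ψ(a) = ψ(b) implies a = b.
Suppose ψ(a) = ψ(b) in ℤ/60ℤ. Then 29a + 24 ≡ 29b + 24 (mod 60), so 29(a − b) ≡ 0 (mod 60).
Since gcd(29, 60) = 1, 29 is invertible modulo 60, hence a − b ≡ 0 (mod 60), i.e. a = b.
Thus ψ is injective.
We now compute 29⁻¹ mod 60 explicitly. Euclid's algorithm: 60 = 2·29 + 2, 29 = 14·2 + 1; back-substituting gives 1 = 29·29 − 14·60, so 29⁻¹ ≡ 29 (mod 60).
Since ψ is injective, we compute ψ⁻¹(28): solve 29x + 24 ≡ 28 (mod 60), i.e. 29x ≡ 4 (mod 60).
Multiplying by 29⁻¹ = 29 gives x ≡ 29·4 = 116 = 1·60 + 56 ≡ 56 (mod 60).
Check: ψ(56) = 29·56 + 24 = 1648 = 27·60 + 28 ≡ 28 (mod 60).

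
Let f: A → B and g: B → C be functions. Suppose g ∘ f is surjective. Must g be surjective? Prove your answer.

Let c ∈ C. Since g ∘ f is surjective, some a ∈ A has g(f(a)) = c. Then b = f(a) ∈ B satisfies g(b) = c. So g is surjective.

surjective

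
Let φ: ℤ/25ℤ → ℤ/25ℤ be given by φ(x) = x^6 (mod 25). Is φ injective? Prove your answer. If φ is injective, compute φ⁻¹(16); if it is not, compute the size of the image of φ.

φ(0) = 0^6 = 0.
φ(5): Repeated squaring mod 25: 5^1 ≡ 5, 5^2 ≡ 5² = 25 ≡ 0, 5^4 ≡ 0² = 0. Since 6 = 4 + 2, 5^6 ≡ 0·0: 0·0 = 0. So 5^6 ≡ 0 (mod 25).
So φ(0) = φ(5) = 0 while 0 ≠ 5, therefore φ is not injective.
Since φ is not injective, we determine |image(φ)|. Computing x^6 mod 25 for each x (by repeated squaring, reducing mod 25 at every step), the values φ(0), φ(1), …, φ(24) are: 0, 1, 14, 4, 21, 0, 6, 24, 19, 16, 0, 11, 9, 9, 11, 0, 16, 19, 24, 6, 0, 21, 4, 14, 1.
The distinct values are {0, 1, 4, 6, 9, 11, 14, 16, 19, 21, 24}; there are 11 of them.

11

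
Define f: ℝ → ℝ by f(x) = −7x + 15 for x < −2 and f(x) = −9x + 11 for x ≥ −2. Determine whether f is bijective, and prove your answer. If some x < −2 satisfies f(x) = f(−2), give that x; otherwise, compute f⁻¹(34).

-19/7

Both pieces are strictly decreasing (slopes −7 and −9), so each is injective on its own interval.
The left piece maps (−∞, −2) onto (29, ∞); the right piece maps [−2, ∞) onto (−∞, 29].
Since 29 = 29, the images partition ℝ: f is injective and surjective, hence bijective.
Because the two images are disjoint, no x < −2 has f(x) = f(−2), so we compute f⁻¹(34): 34 lies in (29, ∞), so solve −7x + 15 = 34: x = (34 − 15)/(−7) = −19/7.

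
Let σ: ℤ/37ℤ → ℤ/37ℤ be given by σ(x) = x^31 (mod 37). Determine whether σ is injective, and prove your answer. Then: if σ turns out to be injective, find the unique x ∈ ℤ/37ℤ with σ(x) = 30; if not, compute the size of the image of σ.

Since 37 is prime, the nonzero elements of ℤ/37ℤ form a cyclic group of order 36.
As gcd(31, 36) = 1, raising to the 31st power is a bijection on this group: if s^31 ≡ t^31 then (st^{−1})^31 = 1, and the only element of order dividing gcd(31, 36) = 1 is 1, so s = t.
With σ(0) = 0 this makes σ injective on all of ℤ/37ℤ, hence bijective (finite equal-size domain and codomain). In particular σ is injective.
Since σ is injective, we find the preimage of 30. The inverse of x ↦ x^31 on (ℤ/37ℤ)^× is x ↦ x^7, because 31·7 = 217 = 6·36 + 1 ≡ 1 (mod 36) and x^{36} = 1 for x ≠ 0 (Fermat). So σ⁻¹(30) = 30^7 mod 37.
Repeated squaring mod 37: 30^1 ≡ 30, 30^2 ≡ 30² = 900 ≡ 12, 30^4 ≡ 12² = 144 ≡ 33. Since 7 = 4 + 2 + 1, 30^7 ≡ 33·12·30: 33·12 = 396 ≡ 26, then 26·30 = 780 ≡ 3. So 30^7 ≡ 3 (mod 37).
Hence σ⁻¹(30) = 3.

3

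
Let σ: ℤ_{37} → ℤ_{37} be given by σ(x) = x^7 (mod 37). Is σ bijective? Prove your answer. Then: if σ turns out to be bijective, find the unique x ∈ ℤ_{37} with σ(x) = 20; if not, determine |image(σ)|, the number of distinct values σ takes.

35

Since 37 is prime, the nonzero elements of ℤ_{37} form a cyclic group of order 36.
As gcd(7, 36) = 1, raising to the 7th power is a bijection on this group: if a^7 ≡ b^7 then (ab^{−1})^7 = 1, and the only element of order dividing gcd(7, 36) = 1 is 1, so a = b.
With σ(0) = 0 this makes σ injective on all of ℤ_{37}, hence bijective (finite equal-size domain and codomain). In particular σ is bijective.
Since σ is bijective, we find the preimage of 20. The inverse of x ↦ x^7 on (ℤ_{37})^× is x ↦ x^31, because 7·31 = 217 = 6·36 + 1 ≡ 1 (mod 36) and x^{36} = 1 for x ≠ 0 (Fermat). So σ⁻¹(20) = 20^31 mod 37.
Repeated squaring mod 37: 20^1 ≡ 20, 20^2 ≡ 20² = 400 ≡ 30, 20^4 ≡ 30² = 900 ≡ 12, 20^8 ≡ 12² = 144 ≡ 33, 20^16 ≡ 33² = 1089 ≡ 16. Since 31 = 16 + 8 + 4 + 2 + 1, 20^31 ≡ 16·33·12·30·20: 16·33 = 528 ≡ 10, then 10·12 = 120 ≡ 9, then 9·30 = 270 ≡ 11, then 11·20 = 220 ≡ 35. So 20^31 ≡ 35 (mod 37).
Hence σ⁻¹(20) = 35.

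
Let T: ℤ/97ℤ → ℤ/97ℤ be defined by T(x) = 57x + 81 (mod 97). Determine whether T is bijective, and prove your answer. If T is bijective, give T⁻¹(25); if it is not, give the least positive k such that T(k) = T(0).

By definition, injectivity means: for all s, t in the domain, T(s) = T(t) implies s = t.
If T(s) = T(t), then 57s ≡ 57t (mod 97). Because gcd(57, 97) = 1, we may cancel 57 to get s ≡ t (mod 97).
We now compute 57⁻¹ mod 97 explicitly. Euclid's algorithm: 97 = 1·57 + 40, 57 = 1·40 + 17, 40 = 2·17 + 6, 17 = 2·6 + 5, 6 = 1·5 + 1; back-substituting gives 1 = 80·57 − 47·97, so 57⁻¹ ≡ 80 (mod 97).
For any y ∈ ℤ/97ℤ, x = 80(y − 81) mod 97 satisfies T(x) = 57·80(y − 81) + 81 ≡ y (since 57·80 ≡ 1 mod 97). So every y has a preimage.
Thus T is bijective.
Since T is bijective, we find T⁻¹(25): we need 57x ≡ 25 − 81 ≡ 41 (mod 97). Using 57⁻¹ = 80: x ≡ 80·41 = 3280 = 33·97 + 79, so x = 79.
Check: T(79) = 57·79 + 81 = 4584 = 47·97 + 25 ≡ 25 (mod 97).

79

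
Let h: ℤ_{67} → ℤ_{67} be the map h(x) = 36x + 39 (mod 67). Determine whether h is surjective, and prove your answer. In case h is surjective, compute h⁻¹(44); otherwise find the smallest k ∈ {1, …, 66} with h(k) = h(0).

2

Since gcd(36, 67) = 1, 36 is invertible modulo 67. Euclid's algorithm: 67 = 1·36 + 31, 36 = 1·31 + 5, 31 = 6·5 + 1; back-substituting gives 1 = 54·36 − 29·67, so 36⁻¹ ≡ 54 (mod 67).
For any y ∈ ℤ_{67}, x = 54(y − 39) mod 67 satisfies h(x) = 36·54(y − 39) + 39 ≡ y (since 36·54 ≡ 1 mod 67). So every y has a preimage.
Therefore h is surjective.
Since h is surjective, we compute h⁻¹(44): solve 36x + 39 ≡ 44 (mod 67), i.e. 36x ≡ 5 (mod 67).
Multiplying by 36⁻¹ = 54 gives x ≡ 54·5 = 270 = 4·67 + 2 ≡ 2 (mod 67).
Check: h(2) = 36·2 + 39 = 111 = 1·67 + 44 ≡ 44 (mod 67).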